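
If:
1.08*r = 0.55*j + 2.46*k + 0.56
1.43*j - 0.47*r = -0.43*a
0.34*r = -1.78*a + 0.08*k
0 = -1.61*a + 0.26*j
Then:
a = -0.00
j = -0.01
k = -0.24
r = -0.05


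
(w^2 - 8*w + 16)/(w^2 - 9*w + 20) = (w - 4)/(w - 5)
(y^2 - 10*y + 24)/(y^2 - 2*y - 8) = (y - 6)/(y + 2)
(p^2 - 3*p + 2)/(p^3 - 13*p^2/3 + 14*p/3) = 3*(p - 1)/(p*(3*p - 7))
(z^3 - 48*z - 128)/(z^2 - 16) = (z^2 - 4*z - 32)/(z - 4)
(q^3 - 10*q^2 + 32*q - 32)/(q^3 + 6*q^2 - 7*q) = (q^3 - 10*q^2 + 32*q - 32)/(q*(q^2 + 6*q - 7))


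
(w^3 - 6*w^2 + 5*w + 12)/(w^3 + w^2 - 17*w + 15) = (w^2 - 3*w - 4)/(w^2 + 4*w - 5)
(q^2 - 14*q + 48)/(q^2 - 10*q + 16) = (q - 6)/(q - 2)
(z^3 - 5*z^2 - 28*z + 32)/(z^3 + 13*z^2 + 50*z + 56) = (z^2 - 9*z + 8)/(z^2 + 9*z + 14)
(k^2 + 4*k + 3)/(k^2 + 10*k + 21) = (k + 1)/(k + 7)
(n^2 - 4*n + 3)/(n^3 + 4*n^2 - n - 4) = (n - 3)/(n^2 + 5*n + 4)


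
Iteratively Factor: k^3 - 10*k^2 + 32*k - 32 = (k - 4)*(k^2 - 6*k + 8) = (k - 4)^2*(k - 2)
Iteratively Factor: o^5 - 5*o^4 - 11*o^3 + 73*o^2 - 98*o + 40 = (o - 1)*(o^4 - 4*o^3 - 15*o^2 + 58*o - 40) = (o - 1)*(o + 4)*(o^3 - 8*o^2 + 17*o - 10) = (o - 1)^2*(o + 4)*(o^2 - 7*o + 10) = (o - 5)*(o - 1)^2*(o + 4)*(o - 2)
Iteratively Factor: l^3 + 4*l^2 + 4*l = (l + 2)*(l^2 + 2*l) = l*(l + 2)*(l + 2)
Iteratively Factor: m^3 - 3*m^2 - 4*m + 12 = (m - 3)*(m^2 - 4) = (m - 3)*(m + 2)*(m - 2)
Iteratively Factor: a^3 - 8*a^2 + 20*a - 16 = (a - 2)*(a^2 - 6*a + 8) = (a - 4)*(a - 2)*(a - 2)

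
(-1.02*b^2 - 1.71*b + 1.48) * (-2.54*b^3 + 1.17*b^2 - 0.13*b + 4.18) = 2.5908*b^5 + 3.15*b^4 - 5.6273*b^3 - 2.3097*b^2 - 7.3402*b + 6.1864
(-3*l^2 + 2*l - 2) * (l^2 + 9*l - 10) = -3*l^4 - 25*l^3 + 46*l^2 - 38*l + 20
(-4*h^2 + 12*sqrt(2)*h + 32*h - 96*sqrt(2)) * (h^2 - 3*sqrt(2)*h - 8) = -4*h^4 + 32*h^3 + 24*sqrt(2)*h^3 - 192*sqrt(2)*h^2 - 40*h^2 - 96*sqrt(2)*h + 320*h + 768*sqrt(2)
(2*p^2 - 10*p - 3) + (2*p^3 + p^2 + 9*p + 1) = 2*p^3 + 3*p^2 - p - 2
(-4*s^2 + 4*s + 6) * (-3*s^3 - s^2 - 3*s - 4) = 12*s^5 - 8*s^4 - 10*s^3 - 2*s^2 - 34*s - 24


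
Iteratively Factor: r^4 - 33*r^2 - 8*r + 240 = (r + 4)*(r^3 - 4*r^2 - 17*r + 60) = (r - 5)*(r + 4)*(r^2 + r - 12) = (r - 5)*(r - 3)*(r + 4)*(r + 4)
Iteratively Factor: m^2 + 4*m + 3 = (m + 3)*(m + 1)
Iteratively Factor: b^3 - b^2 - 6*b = (b)*(b^2 - b - 6) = b*(b + 2)*(b - 3)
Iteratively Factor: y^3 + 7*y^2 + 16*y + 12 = (y + 3)*(y^2 + 4*y + 4) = (y + 2)*(y + 3)*(y + 2)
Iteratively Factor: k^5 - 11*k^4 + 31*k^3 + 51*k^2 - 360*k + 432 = (k - 4)*(k^4 - 7*k^3 + 3*k^2 + 63*k - 108) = (k - 4)*(k - 3)*(k^3 - 4*k^2 - 9*k + 36) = (k - 4)^2*(k - 3)*(k^2 - 9) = (k - 4)^2*(k - 3)^2*(k + 3)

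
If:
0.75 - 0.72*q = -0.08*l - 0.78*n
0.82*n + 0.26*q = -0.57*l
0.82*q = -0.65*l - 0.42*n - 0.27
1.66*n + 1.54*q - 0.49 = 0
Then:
No Solution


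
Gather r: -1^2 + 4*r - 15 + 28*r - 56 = 32*r - 72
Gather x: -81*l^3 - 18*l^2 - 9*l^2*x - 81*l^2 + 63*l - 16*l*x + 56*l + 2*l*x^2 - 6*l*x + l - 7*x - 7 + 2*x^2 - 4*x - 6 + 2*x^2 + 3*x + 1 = -81*l^3 - 99*l^2 + 120*l + x^2*(2*l + 4) + x*(-9*l^2 - 22*l - 8) - 12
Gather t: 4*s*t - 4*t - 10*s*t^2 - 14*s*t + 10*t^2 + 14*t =t^2*(10 - 10*s) + t*(10 - 10*s)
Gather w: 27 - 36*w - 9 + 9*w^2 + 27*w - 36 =9*w^2 - 9*w - 18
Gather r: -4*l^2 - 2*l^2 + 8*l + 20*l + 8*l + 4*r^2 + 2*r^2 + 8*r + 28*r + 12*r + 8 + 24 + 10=-6*l^2 + 36*l + 6*r^2 + 48*r + 42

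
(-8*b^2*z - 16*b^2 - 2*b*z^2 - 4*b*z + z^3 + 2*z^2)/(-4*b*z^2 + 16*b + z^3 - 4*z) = (2*b + z)/(z - 2)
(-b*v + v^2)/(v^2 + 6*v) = (-b + v)/(v + 6)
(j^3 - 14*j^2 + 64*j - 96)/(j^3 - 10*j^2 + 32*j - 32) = (j - 6)/(j - 2)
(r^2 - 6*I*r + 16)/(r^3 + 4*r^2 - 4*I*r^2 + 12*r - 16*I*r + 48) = (r - 8*I)/(r^2 + r*(4 - 6*I) - 24*I)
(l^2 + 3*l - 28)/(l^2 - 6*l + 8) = (l + 7)/(l - 2)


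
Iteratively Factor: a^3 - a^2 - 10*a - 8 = (a - 4)*(a^2 + 3*a + 2) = (a - 4)*(a + 2)*(a + 1)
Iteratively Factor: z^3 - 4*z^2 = (z)*(z^2 - 4*z) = z^2*(z - 4)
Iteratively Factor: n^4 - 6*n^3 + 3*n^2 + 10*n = (n - 2)*(n^3 - 4*n^2 - 5*n) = n*(n - 2)*(n^2 - 4*n - 5) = n*(n - 5)*(n - 2)*(n + 1)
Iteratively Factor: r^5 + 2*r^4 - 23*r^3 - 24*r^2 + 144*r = (r - 3)*(r^4 + 5*r^3 - 8*r^2 - 48*r) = r*(r - 3)*(r^3 + 5*r^2 - 8*r - 48) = r*(r - 3)*(r + 4)*(r^2 + r - 12) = r*(r - 3)^2*(r + 4)*(r + 4)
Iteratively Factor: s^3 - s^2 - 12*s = (s - 4)*(s^2 + 3*s) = s*(s - 4)*(s + 3)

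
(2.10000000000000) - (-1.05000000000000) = 3.15000000000000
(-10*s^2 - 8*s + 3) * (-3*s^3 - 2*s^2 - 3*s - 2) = 30*s^5 + 44*s^4 + 37*s^3 + 38*s^2 + 7*s - 6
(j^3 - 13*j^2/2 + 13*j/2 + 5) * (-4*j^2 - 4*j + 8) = -4*j^5 + 22*j^4 + 8*j^3 - 98*j^2 + 32*j + 40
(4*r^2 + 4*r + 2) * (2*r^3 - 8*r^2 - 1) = 8*r^5 - 24*r^4 - 28*r^3 - 20*r^2 - 4*r - 2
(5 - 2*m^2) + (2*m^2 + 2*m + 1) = 2*m + 6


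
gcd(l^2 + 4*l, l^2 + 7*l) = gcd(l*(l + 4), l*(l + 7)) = l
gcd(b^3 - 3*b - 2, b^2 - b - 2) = b^2 - b - 2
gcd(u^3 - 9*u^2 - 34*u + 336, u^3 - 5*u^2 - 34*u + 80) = u - 8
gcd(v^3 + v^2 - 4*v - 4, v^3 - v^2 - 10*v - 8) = v^2 + 3*v + 2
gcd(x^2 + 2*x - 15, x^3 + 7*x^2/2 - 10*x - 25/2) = x + 5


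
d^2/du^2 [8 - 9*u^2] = -18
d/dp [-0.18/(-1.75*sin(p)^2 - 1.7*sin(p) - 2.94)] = -(0.63*sin(p) + 0.306)*cos(p)/(1.75*sin(p)^2 + 1.7*sin(p) + 2.94)^2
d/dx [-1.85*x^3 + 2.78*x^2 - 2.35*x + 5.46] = -5.55*x^2 + 5.56*x - 2.35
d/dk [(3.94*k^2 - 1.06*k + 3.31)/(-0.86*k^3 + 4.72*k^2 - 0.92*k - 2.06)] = (3.3884*k^4 - 1.8232*k^3 + 9.9182*k^2 - 47.4792*k + 5.2288)/(0.7396*k^6 - 8.1184*k^5 + 23.8608*k^4 - 5.1416*k^3 - 18.6*k^2 + 3.7904*k + 4.2436)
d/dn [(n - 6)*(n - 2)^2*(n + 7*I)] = 4*n^3 + n^2*(-30 + 21*I) + n*(56 - 140*I) - 24 + 196*I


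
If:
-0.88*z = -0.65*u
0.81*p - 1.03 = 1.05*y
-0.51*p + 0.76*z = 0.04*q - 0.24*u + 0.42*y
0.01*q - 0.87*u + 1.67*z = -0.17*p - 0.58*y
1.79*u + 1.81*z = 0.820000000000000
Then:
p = 0.78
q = -0.66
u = 0.26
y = -0.38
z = 0.19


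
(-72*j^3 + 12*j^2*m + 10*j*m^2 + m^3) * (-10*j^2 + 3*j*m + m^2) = 720*j^5 - 336*j^4*m - 136*j^3*m^2 + 32*j^2*m^3 + 13*j*m^4 + m^5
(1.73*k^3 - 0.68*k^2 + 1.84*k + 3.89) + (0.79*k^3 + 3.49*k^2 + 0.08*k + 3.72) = 2.52*k^3 + 2.81*k^2 + 1.92*k + 7.61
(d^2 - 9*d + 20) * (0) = 0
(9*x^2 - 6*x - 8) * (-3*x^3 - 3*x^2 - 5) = -27*x^5 - 9*x^4 + 42*x^3 - 21*x^2 + 30*x + 40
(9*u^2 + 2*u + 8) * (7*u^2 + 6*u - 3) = 63*u^4 + 68*u^3 + 41*u^2 + 42*u - 24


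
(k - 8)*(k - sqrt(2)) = k^2 - 8*k - sqrt(2)*k + 8*sqrt(2)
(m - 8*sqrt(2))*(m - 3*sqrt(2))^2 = m^3 - 14*sqrt(2)*m^2 + 114*m - 144*sqrt(2)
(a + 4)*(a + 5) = a^2 + 9*a + 20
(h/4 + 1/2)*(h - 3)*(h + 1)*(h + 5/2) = h^4/4 + 5*h^3/8 - 7*h^2/4 - 47*h/8 - 15/4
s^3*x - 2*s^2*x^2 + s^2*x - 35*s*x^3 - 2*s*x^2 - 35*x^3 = (s - 7*x)*(s + 5*x)*(s*x + x)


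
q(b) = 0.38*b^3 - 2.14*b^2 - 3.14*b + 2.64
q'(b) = 1.14*b^2 - 4.28*b - 3.14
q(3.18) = -16.77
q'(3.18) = -5.22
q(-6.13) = -146.06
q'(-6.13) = 65.93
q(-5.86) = -128.91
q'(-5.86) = 61.09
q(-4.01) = -43.68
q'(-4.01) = 32.35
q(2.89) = -15.14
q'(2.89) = -5.99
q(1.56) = -6.02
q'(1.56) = -7.04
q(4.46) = -20.22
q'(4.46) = 0.45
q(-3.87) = -39.28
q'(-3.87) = 30.50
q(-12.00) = -924.48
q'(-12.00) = 212.38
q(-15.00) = -1714.26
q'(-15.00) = 317.56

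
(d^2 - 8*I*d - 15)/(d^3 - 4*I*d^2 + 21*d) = (d^2 - 8*I*d - 15)/(d*(d^2 - 4*I*d + 21))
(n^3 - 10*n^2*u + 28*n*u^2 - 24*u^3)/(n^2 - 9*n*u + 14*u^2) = (-n^2 + 8*n*u - 12*u^2)/(-n + 7*u)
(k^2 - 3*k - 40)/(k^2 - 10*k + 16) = (k + 5)/(k - 2)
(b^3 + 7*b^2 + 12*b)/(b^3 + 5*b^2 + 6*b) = (b + 4)/(b + 2)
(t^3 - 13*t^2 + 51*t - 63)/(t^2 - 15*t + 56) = (t^2 - 6*t + 9)/(t - 8)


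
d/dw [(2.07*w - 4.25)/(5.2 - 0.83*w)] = (6.006295*w - 37.6298)/(0.83*w - 5.2)^3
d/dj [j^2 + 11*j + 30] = 2*j + 11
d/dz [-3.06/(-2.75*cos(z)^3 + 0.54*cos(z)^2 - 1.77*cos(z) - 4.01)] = (25.245*cos(z)^2 - 3.3048*cos(z) + 5.4162)*sin(z)/(2.75*cos(z)^3 - 0.54*cos(z)^2 + 1.77*cos(z) + 4.01)^2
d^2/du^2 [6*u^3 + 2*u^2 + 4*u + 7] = 36*u + 4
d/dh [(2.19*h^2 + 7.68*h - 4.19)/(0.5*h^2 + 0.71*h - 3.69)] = (-2.2851*h^2 - 11.9722*h - 25.3643)/(0.25*h^4 + 0.71*h^3 - 3.1859*h^2 - 5.2398*h + 13.6161)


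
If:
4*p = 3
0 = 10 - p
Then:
No Solution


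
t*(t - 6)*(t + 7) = t^3 + t^2 - 42*t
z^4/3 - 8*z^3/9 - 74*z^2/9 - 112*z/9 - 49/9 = (z/3 + 1/3)*(z - 7)*(z + 1)*(z + 7/3)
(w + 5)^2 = w^2 + 10*w + 25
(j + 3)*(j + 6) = j^2 + 9*j + 18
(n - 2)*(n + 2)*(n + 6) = n^3 + 6*n^2 - 4*n - 24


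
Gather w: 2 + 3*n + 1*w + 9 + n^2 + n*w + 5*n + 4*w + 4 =n^2 + 8*n + w*(n + 5) + 15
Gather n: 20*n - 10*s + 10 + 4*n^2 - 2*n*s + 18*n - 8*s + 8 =4*n^2 + n*(38 - 2*s) - 18*s + 18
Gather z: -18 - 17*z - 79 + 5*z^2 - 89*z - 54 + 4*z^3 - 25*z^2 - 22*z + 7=4*z^3 - 20*z^2 - 128*z - 144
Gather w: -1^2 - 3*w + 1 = -3*w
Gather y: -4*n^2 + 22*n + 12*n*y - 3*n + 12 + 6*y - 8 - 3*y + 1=-4*n^2 + 19*n + y*(12*n + 3) + 5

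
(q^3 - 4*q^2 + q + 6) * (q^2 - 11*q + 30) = q^5 - 15*q^4 + 75*q^3 - 125*q^2 - 36*q + 180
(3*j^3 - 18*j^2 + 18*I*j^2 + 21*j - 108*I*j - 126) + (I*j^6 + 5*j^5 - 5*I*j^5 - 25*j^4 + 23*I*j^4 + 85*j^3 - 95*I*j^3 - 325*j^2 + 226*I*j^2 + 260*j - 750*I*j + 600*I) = I*j^6 + 5*j^5 - 5*I*j^5 - 25*j^4 + 23*I*j^4 + 88*j^3 - 95*I*j^3 - 343*j^2 + 244*I*j^2 + 281*j - 858*I*j - 126 + 600*I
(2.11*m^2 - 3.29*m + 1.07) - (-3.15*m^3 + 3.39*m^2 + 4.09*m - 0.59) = 3.15*m^3 - 1.28*m^2 - 7.38*m + 1.66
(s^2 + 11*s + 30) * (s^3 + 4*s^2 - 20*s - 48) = s^5 + 15*s^4 + 54*s^3 - 148*s^2 - 1128*s - 1440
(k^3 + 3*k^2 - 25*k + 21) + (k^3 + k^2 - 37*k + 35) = 2*k^3 + 4*k^2 - 62*k + 56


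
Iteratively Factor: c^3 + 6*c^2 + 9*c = (c + 3)*(c^2 + 3*c) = (c + 3)^2*(c)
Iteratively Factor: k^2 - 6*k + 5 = (k - 5)*(k - 1)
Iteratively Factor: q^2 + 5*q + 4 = (q + 1)*(q + 4)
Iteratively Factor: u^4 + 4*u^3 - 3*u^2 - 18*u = (u + 3)*(u^3 + u^2 - 6*u) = u*(u + 3)*(u^2 + u - 6) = u*(u - 2)*(u + 3)*(u + 3)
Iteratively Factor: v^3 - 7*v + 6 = (v - 2)*(v^2 + 2*v - 3) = (v - 2)*(v + 3)*(v - 1)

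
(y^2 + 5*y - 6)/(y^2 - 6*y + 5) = (y + 6)/(y - 5)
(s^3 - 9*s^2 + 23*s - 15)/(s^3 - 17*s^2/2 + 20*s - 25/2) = 2*(s - 3)/(2*s - 5)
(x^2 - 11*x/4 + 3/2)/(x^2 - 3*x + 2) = (x - 3/4)/(x - 1)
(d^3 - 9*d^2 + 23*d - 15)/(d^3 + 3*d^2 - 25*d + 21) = (d - 5)/(d + 7)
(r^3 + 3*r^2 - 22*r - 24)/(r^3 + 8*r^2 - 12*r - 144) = (r + 1)/(r + 6)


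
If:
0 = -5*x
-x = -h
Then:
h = 0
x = 0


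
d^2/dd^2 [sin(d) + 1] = -sin(d)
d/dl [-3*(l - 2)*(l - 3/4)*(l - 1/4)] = -9*l^2 + 18*l - 105/16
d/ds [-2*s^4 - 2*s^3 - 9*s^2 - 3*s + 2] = -8*s^3 - 6*s^2 - 18*s - 3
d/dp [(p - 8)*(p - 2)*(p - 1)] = 3*p^2 - 22*p + 26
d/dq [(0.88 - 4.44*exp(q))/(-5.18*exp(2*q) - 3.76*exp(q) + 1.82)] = (-22.9992*exp(2*q) + 9.1168*exp(q) - 4.772)*exp(q)/(26.8324*exp(4*q) + 38.9536*exp(3*q) - 4.7176*exp(2*q) - 13.6864*exp(q) + 3.3124)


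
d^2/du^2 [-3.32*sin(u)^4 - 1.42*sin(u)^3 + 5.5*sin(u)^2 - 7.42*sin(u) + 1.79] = 53.12*sin(u)^4 + 12.78*sin(u)^3 - 61.84*sin(u)^2 - 1.1*sin(u) + 11.0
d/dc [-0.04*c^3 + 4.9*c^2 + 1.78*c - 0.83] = -0.12*c^2 + 9.8*c + 1.78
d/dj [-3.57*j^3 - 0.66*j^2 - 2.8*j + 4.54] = -10.71*j^2 - 1.32*j - 2.8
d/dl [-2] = 0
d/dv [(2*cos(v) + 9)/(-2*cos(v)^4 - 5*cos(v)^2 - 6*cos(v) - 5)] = 2*(-6*sin(v)^4 + 17*sin(v)^2 - 72*cos(v) - 9*cos(3*v) - 33)*sin(v)/(2*sin(v)^4 - 9*sin(v)^2 + 6*cos(v) + 12)^2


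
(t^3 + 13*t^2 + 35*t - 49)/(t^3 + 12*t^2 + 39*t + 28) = (t^2 + 6*t - 7)/(t^2 + 5*t + 4)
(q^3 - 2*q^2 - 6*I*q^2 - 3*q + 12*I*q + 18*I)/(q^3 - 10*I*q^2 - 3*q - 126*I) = (q^2 - 2*q - 3)/(q^2 - 4*I*q + 21)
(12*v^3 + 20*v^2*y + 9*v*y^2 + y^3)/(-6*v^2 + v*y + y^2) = (12*v^3 + 20*v^2*y + 9*v*y^2 + y^3)/(-6*v^2 + v*y + y^2)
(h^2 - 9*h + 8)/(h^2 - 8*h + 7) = (h - 8)/(h - 7)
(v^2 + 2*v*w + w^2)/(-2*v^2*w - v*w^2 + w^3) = (-v - w)/(w*(2*v - w))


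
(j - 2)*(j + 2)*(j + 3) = j^3 + 3*j^2 - 4*j - 12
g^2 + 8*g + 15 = (g + 3)*(g + 5)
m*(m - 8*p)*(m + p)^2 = m^4 - 6*m^3*p - 15*m^2*p^2 - 8*m*p^3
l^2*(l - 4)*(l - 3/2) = l^4 - 11*l^3/2 + 6*l^2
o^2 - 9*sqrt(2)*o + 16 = (o - 8*sqrt(2))*(o - sqrt(2))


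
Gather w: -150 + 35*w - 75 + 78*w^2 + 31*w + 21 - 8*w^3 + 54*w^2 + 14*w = -8*w^3 + 132*w^2 + 80*w - 204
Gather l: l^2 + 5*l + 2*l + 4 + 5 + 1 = l^2 + 7*l + 10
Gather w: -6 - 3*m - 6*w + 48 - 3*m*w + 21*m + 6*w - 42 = -3*m*w + 18*m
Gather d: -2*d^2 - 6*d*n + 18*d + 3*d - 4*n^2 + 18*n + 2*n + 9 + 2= -2*d^2 + d*(21 - 6*n) - 4*n^2 + 20*n + 11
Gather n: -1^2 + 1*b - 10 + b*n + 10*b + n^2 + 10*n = 11*b + n^2 + n*(b + 10) - 11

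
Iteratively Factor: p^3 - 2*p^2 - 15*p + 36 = (p - 3)*(p^2 + p - 12) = (p - 3)^2*(p + 4)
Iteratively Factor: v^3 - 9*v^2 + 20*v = (v)*(v^2 - 9*v + 20) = v*(v - 5)*(v - 4)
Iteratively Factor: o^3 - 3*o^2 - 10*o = (o - 5)*(o^2 + 2*o) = o*(o - 5)*(o + 2)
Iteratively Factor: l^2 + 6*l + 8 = (l + 4)*(l + 2)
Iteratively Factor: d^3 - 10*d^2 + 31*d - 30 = (d - 2)*(d^2 - 8*d + 15) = (d - 3)*(d - 2)*(d - 5)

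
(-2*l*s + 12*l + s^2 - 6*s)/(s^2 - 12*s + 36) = (-2*l + s)/(s - 6)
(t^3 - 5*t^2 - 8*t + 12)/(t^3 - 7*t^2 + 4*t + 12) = (t^2 + t - 2)/(t^2 - t - 2)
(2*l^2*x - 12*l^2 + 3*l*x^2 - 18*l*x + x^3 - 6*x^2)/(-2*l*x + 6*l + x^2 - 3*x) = (-2*l^2*x + 12*l^2 - 3*l*x^2 + 18*l*x - x^3 + 6*x^2)/(2*l*x - 6*l - x^2 + 3*x)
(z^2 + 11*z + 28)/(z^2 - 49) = (z + 4)/(z - 7)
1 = 1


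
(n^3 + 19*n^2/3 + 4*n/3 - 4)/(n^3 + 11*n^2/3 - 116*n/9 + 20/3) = 3*(n + 1)/(3*n - 5)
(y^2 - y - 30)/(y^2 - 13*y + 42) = (y + 5)/(y - 7)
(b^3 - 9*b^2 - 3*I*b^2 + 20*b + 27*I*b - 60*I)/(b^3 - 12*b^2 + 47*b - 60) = (b - 3*I)/(b - 3)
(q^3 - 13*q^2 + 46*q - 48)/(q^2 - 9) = (q^2 - 10*q + 16)/(q + 3)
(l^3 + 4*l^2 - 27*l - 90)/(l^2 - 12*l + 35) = (l^2 + 9*l + 18)/(l - 7)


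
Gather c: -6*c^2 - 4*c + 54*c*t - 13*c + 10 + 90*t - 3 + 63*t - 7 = -6*c^2 + c*(54*t - 17) + 153*t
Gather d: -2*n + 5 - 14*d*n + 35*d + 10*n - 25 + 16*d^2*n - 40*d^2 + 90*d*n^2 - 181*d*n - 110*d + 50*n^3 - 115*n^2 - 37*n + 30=d^2*(16*n - 40) + d*(90*n^2 - 195*n - 75) + 50*n^3 - 115*n^2 - 29*n + 10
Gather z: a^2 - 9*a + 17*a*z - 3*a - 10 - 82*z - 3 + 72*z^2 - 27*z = a^2 - 12*a + 72*z^2 + z*(17*a - 109) - 13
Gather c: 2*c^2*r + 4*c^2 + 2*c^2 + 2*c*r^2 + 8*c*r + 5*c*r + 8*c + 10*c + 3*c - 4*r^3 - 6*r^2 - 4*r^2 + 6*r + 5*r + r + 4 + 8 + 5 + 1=c^2*(2*r + 6) + c*(2*r^2 + 13*r + 21) - 4*r^3 - 10*r^2 + 12*r + 18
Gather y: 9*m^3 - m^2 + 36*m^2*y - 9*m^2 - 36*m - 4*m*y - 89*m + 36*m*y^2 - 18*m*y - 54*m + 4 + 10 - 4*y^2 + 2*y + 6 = 9*m^3 - 10*m^2 - 179*m + y^2*(36*m - 4) + y*(36*m^2 - 22*m + 2) + 20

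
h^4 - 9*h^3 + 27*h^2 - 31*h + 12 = (h - 4)*(h - 3)*(h - 1)^2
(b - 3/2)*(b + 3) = b^2 + 3*b/2 - 9/2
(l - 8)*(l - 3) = l^2 - 11*l + 24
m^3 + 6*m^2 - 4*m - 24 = (m - 2)*(m + 2)*(m + 6)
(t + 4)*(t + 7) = t^2 + 11*t + 28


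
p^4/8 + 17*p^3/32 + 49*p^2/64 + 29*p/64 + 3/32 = (p/4 + 1/4)*(p/2 + 1)*(p + 1/2)*(p + 3/4)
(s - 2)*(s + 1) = s^2 - s - 2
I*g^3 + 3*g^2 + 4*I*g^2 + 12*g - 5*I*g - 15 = (g + 5)*(g - 3*I)*(I*g - I)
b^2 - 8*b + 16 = (b - 4)^2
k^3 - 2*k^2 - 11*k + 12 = (k - 4)*(k - 1)*(k + 3)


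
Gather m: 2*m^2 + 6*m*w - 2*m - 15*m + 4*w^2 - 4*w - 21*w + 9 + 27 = 2*m^2 + m*(6*w - 17) + 4*w^2 - 25*w + 36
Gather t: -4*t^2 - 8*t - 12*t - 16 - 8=-4*t^2 - 20*t - 24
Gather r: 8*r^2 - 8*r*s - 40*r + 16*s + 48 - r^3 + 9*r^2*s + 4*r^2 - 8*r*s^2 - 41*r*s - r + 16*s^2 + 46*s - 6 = -r^3 + r^2*(9*s + 12) + r*(-8*s^2 - 49*s - 41) + 16*s^2 + 62*s + 42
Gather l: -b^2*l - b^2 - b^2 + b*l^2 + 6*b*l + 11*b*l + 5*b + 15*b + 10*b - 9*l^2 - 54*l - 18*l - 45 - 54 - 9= -2*b^2 + 30*b + l^2*(b - 9) + l*(-b^2 + 17*b - 72) - 108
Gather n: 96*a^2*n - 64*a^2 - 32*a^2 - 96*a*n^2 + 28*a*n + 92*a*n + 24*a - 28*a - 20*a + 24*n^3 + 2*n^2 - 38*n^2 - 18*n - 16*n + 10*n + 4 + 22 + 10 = -96*a^2 - 24*a + 24*n^3 + n^2*(-96*a - 36) + n*(96*a^2 + 120*a - 24) + 36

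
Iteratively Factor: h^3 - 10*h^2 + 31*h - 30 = (h - 2)*(h^2 - 8*h + 15) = (h - 3)*(h - 2)*(h - 5)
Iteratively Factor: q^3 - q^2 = (q - 1)*(q^2) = q*(q - 1)*(q)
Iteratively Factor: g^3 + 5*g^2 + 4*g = (g)*(g^2 + 5*g + 4) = g*(g + 1)*(g + 4)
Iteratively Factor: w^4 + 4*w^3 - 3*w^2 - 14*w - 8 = (w - 2)*(w^3 + 6*w^2 + 9*w + 4) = (w - 2)*(w + 1)*(w^2 + 5*w + 4) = (w - 2)*(w + 1)^2*(w + 4)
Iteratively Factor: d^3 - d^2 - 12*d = (d)*(d^2 - d - 12) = d*(d - 4)*(d + 3)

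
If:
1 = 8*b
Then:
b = 1/8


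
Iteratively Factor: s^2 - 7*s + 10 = (s - 2)*(s - 5)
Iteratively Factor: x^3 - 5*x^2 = (x)*(x^2 - 5*x) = x*(x - 5)*(x)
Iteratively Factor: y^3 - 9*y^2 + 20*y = (y - 5)*(y^2 - 4*y) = y*(y - 5)*(y - 4)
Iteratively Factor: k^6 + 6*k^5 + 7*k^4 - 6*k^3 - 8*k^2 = (k + 2)*(k^5 + 4*k^4 - k^3 - 4*k^2) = k*(k + 2)*(k^4 + 4*k^3 - k^2 - 4*k) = k*(k + 1)*(k + 2)*(k^3 + 3*k^2 - 4*k) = k*(k + 1)*(k + 2)*(k + 4)*(k^2 - k) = k^2*(k + 1)*(k + 2)*(k + 4)*(k - 1)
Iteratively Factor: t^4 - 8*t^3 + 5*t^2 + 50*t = (t + 2)*(t^3 - 10*t^2 + 25*t) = t*(t + 2)*(t^2 - 10*t + 25) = t*(t - 5)*(t + 2)*(t - 5)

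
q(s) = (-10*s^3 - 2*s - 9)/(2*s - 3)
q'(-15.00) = 142.58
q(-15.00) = -1023.36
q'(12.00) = -127.29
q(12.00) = -824.43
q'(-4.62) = 39.31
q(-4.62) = -80.58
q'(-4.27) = 35.89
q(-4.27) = -67.43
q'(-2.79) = 21.64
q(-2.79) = -24.91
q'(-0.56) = 3.49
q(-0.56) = 1.49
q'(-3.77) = 31.02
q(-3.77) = -50.70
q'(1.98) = 71.98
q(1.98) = -94.36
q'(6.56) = -72.21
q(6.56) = -281.14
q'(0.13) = 3.39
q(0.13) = 3.39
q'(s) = (-30*s^2 - 2)/(2*s - 3) - 2*(-10*s^3 - 2*s - 9)/(2*s - 3)^2 = 2*(-20*s^3 + 45*s^2 + 12)/(4*s^2 - 12*s + 9)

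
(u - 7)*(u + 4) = u^2 - 3*u - 28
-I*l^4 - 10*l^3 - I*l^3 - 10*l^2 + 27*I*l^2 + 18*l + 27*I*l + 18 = (l - 6*I)*(l - 3*I)*(l - I)*(-I*l - I)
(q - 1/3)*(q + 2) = q^2 + 5*q/3 - 2/3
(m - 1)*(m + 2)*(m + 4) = m^3 + 5*m^2 + 2*m - 8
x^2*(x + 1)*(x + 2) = x^4 + 3*x^3 + 2*x^2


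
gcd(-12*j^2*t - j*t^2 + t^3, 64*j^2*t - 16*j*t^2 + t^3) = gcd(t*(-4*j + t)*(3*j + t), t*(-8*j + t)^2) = t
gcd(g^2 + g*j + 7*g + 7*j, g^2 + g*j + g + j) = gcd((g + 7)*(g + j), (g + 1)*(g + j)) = g + j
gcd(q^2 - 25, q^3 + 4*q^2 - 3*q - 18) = 1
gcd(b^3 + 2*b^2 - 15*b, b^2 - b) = b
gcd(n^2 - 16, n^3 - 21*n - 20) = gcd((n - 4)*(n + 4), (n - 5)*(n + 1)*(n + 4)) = n + 4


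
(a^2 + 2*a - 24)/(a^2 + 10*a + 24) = (a - 4)/(a + 4)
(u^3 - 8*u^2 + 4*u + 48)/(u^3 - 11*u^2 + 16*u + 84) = (u - 4)/(u - 7)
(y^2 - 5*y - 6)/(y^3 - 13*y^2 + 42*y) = (y + 1)/(y*(y - 7))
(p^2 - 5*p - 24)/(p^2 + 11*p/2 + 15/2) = 2*(p - 8)/(2*p + 5)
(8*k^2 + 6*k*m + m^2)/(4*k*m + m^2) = (2*k + m)/m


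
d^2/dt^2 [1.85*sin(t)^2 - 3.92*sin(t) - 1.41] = 3.92*sin(t) + 3.7*cos(2*t)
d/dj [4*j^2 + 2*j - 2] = 8*j + 2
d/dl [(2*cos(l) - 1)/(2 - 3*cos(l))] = -sin(l)/(3*cos(l) - 2)^2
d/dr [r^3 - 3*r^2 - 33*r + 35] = 3*r^2 - 6*r - 33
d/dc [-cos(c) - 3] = sin(c)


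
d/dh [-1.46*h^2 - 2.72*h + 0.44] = -2.92*h - 2.72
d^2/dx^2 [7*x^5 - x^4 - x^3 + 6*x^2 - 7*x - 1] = 140*x^3 - 12*x^2 - 6*x + 12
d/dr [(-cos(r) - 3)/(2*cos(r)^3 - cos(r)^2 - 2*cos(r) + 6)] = (17*sin(r)^2 + 3*cos(r) - cos(3*r) - 5)*sin(r)/(2*sin(r)^2*cos(r) - sin(r)^2 - 5)^2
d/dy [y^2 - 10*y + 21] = 2*y - 10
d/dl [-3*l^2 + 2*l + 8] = 2 - 6*l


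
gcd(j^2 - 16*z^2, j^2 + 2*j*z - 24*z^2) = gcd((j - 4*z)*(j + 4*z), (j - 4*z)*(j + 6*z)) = -j + 4*z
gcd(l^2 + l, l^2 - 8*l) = l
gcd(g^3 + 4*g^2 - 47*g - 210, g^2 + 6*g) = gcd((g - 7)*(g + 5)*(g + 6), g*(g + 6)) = g + 6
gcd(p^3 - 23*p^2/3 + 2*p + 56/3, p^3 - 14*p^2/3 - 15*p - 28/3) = p^2 - 17*p/3 - 28/3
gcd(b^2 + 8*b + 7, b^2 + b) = b + 1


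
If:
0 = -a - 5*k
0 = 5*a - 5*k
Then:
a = 0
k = 0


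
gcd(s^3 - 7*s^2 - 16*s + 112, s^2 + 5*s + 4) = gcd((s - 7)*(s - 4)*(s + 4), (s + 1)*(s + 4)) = s + 4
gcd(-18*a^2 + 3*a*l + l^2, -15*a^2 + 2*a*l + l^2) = 3*a - l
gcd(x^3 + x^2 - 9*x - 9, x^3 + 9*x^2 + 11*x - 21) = x + 3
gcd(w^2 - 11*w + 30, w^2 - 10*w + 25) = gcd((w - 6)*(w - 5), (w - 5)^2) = w - 5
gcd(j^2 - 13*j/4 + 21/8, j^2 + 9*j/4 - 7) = j - 7/4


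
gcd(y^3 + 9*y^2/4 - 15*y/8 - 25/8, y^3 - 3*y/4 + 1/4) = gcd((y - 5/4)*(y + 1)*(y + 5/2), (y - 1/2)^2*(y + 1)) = y + 1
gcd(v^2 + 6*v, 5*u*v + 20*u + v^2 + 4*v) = 1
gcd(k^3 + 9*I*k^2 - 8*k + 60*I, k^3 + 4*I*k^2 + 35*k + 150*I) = k + 5*I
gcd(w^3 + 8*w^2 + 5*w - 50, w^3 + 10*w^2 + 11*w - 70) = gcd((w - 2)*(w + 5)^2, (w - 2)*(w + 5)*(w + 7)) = w^2 + 3*w - 10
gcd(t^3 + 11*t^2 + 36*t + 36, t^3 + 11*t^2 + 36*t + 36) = t^3 + 11*t^2 + 36*t + 36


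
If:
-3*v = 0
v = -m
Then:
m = 0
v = 0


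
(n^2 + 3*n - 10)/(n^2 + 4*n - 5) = (n - 2)/(n - 1)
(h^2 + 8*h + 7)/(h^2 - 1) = (h + 7)/(h - 1)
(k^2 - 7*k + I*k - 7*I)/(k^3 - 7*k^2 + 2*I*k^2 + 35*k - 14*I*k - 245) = (k + I)/(k^2 + 2*I*k + 35)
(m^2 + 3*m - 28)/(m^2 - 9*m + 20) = (m + 7)/(m - 5)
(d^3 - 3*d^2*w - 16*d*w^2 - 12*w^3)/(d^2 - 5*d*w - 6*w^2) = d + 2*w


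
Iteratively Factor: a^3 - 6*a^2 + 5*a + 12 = (a + 1)*(a^2 - 7*a + 12) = (a - 4)*(a + 1)*(a - 3)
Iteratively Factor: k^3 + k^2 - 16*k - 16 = (k + 4)*(k^2 - 3*k - 4) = (k + 1)*(k + 4)*(k - 4)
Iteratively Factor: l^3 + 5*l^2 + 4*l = (l + 4)*(l^2 + l) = l*(l + 4)*(l + 1)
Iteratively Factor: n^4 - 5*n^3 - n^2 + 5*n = (n - 5)*(n^3 - n) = n*(n - 5)*(n^2 - 1) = n*(n - 5)*(n - 1)*(n + 1)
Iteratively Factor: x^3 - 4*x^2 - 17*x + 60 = (x - 5)*(x^2 + x - 12) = (x - 5)*(x + 4)*(x - 3)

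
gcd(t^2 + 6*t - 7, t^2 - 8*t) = 1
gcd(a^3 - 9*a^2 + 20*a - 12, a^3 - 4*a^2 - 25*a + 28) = a - 1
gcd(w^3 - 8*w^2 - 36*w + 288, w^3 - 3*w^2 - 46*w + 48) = w^2 - 2*w - 48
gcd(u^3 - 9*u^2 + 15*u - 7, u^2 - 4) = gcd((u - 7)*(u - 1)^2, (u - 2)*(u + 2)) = 1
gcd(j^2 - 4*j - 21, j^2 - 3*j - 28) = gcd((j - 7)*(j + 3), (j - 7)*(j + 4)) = j - 7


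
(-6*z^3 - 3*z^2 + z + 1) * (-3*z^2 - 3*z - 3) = 18*z^5 + 27*z^4 + 24*z^3 + 3*z^2 - 6*z - 3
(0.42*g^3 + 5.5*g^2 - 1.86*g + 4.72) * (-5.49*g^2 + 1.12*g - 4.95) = -2.3058*g^5 - 29.7246*g^4 + 14.2924*g^3 - 55.221*g^2 + 14.4934*g - 23.364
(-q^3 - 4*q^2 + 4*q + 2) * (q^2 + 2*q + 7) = -q^5 - 6*q^4 - 11*q^3 - 18*q^2 + 32*q + 14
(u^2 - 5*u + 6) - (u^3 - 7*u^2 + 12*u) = -u^3 + 8*u^2 - 17*u + 6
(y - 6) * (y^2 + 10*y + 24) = y^3 + 4*y^2 - 36*y - 144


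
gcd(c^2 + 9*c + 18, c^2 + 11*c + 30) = c + 6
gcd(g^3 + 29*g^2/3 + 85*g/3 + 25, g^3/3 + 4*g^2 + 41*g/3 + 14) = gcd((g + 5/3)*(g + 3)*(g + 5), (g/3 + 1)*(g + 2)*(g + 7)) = g + 3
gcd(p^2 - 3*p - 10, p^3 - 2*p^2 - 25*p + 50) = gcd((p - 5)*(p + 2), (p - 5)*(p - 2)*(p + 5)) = p - 5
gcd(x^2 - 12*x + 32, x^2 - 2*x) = 1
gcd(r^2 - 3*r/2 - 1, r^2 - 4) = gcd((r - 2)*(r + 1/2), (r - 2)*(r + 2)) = r - 2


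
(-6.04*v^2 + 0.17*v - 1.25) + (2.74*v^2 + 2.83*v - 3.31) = -3.3*v^2 + 3.0*v - 4.56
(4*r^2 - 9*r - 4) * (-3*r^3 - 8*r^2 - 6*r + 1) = -12*r^5 - 5*r^4 + 60*r^3 + 90*r^2 + 15*r - 4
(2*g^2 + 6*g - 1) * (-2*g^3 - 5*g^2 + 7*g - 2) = -4*g^5 - 22*g^4 - 14*g^3 + 43*g^2 - 19*g + 2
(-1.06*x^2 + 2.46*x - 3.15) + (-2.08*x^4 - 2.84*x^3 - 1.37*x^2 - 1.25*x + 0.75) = -2.08*x^4 - 2.84*x^3 - 2.43*x^2 + 1.21*x - 2.4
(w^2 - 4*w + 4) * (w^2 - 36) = w^4 - 4*w^3 - 32*w^2 + 144*w - 144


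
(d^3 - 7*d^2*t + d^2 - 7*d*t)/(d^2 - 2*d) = (d^2 - 7*d*t + d - 7*t)/(d - 2)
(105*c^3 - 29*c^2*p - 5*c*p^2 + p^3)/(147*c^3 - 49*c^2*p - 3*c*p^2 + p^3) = (5*c + p)/(7*c + p)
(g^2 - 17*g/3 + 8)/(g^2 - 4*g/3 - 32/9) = 3*(g - 3)/(3*g + 4)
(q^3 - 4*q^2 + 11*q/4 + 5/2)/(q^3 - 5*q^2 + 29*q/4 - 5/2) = (2*q + 1)/(2*q - 1)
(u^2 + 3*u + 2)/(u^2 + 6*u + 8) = (u + 1)/(u + 4)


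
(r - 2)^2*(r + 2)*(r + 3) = r^4 + r^3 - 10*r^2 - 4*r + 24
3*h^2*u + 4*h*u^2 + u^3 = u*(h + u)*(3*h + u)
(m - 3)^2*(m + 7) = m^3 + m^2 - 33*m + 63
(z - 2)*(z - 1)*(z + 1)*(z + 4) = z^4 + 2*z^3 - 9*z^2 - 2*z + 8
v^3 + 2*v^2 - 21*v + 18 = (v - 3)*(v - 1)*(v + 6)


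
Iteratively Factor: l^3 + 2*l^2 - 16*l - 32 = (l + 4)*(l^2 - 2*l - 8) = (l - 4)*(l + 4)*(l + 2)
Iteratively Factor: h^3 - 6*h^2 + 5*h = (h - 5)*(h^2 - h) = h*(h - 5)*(h - 1)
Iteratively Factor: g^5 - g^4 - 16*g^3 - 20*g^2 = (g + 2)*(g^4 - 3*g^3 - 10*g^2) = g*(g + 2)*(g^3 - 3*g^2 - 10*g) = g^2*(g + 2)*(g^2 - 3*g - 10) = g^2*(g + 2)^2*(g - 5)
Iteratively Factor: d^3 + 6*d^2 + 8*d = (d + 4)*(d^2 + 2*d) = d*(d + 4)*(d + 2)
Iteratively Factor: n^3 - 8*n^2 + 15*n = (n - 5)*(n^2 - 3*n) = n*(n - 5)*(n - 3)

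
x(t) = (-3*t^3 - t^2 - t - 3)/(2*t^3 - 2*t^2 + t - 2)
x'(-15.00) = 0.01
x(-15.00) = -1.37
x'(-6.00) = 0.05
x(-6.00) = -1.20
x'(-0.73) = 1.50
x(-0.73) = 0.36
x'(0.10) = 1.23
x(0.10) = 1.62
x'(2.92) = 0.70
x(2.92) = -2.65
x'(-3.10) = 0.16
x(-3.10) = -0.95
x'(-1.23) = 0.87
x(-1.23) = -0.23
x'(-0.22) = 1.54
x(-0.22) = 1.20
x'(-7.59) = 0.03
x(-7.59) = -1.26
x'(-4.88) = 0.07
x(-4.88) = -1.14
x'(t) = (-9*t^2 - 2*t - 1)/(2*t^3 - 2*t^2 + t - 2) + (-6*t^2 + 4*t - 1)*(-3*t^3 - t^2 - t - 3)/(2*t^3 - 2*t^2 + t - 2)^2 = (8*t^4 - 2*t^3 + 33*t^2 - 8*t + 5)/(4*t^6 - 8*t^5 + 8*t^4 - 12*t^3 + 9*t^2 - 4*t + 4)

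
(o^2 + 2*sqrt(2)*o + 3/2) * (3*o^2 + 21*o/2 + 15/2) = 3*o^4 + 6*sqrt(2)*o^3 + 21*o^3/2 + 12*o^2 + 21*sqrt(2)*o^2 + 63*o/4 + 15*sqrt(2)*o + 45/4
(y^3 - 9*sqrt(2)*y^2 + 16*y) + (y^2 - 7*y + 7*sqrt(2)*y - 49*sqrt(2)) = y^3 - 9*sqrt(2)*y^2 + y^2 + 9*y + 7*sqrt(2)*y - 49*sqrt(2)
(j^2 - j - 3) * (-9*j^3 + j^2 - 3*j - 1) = -9*j^5 + 10*j^4 + 23*j^3 - j^2 + 10*j + 3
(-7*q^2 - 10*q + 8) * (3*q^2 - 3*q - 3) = -21*q^4 - 9*q^3 + 75*q^2 + 6*q - 24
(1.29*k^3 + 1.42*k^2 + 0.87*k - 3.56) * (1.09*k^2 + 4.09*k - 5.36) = 1.4061*k^5 + 6.8239*k^4 - 0.158300000000001*k^3 - 7.9333*k^2 - 19.2236*k + 19.0816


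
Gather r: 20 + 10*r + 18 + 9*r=19*r + 38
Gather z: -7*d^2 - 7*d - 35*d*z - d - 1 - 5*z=-7*d^2 - 8*d + z*(-35*d - 5) - 1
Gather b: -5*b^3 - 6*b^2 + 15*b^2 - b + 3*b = -5*b^3 + 9*b^2 + 2*b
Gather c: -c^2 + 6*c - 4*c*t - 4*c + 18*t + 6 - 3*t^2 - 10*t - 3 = -c^2 + c*(2 - 4*t) - 3*t^2 + 8*t + 3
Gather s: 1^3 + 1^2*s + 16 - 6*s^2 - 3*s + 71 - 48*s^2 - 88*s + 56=-54*s^2 - 90*s + 144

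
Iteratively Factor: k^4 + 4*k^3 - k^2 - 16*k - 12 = (k - 2)*(k^3 + 6*k^2 + 11*k + 6) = (k - 2)*(k + 2)*(k^2 + 4*k + 3) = (k - 2)*(k + 1)*(k + 2)*(k + 3)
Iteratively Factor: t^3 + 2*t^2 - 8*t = (t)*(t^2 + 2*t - 8) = t*(t - 2)*(t + 4)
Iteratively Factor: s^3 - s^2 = (s)*(s^2 - s) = s^2*(s - 1)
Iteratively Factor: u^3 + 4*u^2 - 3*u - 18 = (u + 3)*(u^2 + u - 6) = (u - 2)*(u + 3)*(u + 3)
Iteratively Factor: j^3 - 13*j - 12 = (j - 4)*(j^2 + 4*j + 3) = (j - 4)*(j + 1)*(j + 3)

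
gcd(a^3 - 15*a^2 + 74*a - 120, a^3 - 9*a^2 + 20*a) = a^2 - 9*a + 20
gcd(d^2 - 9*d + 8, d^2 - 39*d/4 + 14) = d - 8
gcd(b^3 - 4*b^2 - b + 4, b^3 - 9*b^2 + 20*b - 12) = b - 1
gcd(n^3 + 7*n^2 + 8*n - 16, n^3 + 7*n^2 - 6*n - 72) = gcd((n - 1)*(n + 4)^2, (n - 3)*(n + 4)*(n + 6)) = n + 4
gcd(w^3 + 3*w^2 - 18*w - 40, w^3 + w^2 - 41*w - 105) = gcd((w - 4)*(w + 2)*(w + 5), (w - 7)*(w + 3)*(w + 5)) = w + 5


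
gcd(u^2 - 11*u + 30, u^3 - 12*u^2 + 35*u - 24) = 1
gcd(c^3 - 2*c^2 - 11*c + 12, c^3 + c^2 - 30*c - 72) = c + 3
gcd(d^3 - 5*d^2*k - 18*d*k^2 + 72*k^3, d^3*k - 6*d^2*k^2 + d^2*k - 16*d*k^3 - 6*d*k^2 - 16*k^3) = 1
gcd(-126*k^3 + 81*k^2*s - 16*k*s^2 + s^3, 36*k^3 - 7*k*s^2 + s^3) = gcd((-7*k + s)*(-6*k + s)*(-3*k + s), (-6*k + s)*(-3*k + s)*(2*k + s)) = 18*k^2 - 9*k*s + s^2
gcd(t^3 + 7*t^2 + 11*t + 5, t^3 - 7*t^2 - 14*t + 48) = 1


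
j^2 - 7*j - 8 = (j - 8)*(j + 1)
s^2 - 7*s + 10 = (s - 5)*(s - 2)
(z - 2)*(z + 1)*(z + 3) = z^3 + 2*z^2 - 5*z - 6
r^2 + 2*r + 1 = (r + 1)^2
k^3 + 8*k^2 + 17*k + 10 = (k + 1)*(k + 2)*(k + 5)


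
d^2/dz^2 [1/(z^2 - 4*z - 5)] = 2*(z^2 - 4*z - 4*(z - 2)^2 - 5)/(-z^2 + 4*z + 5)^3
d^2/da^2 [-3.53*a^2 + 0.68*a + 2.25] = -7.06000000000000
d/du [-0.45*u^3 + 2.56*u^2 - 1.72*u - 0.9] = -1.35*u^2 + 5.12*u - 1.72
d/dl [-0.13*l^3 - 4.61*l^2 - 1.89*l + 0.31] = -0.39*l^2 - 9.22*l - 1.89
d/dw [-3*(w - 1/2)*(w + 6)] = -6*w - 33/2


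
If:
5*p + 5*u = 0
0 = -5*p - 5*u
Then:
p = -u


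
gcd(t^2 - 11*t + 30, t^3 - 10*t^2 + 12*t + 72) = t - 6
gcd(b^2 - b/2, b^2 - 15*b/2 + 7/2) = b - 1/2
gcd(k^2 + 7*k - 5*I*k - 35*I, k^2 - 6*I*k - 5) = k - 5*I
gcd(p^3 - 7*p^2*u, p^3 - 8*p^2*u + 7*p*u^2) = p^2 - 7*p*u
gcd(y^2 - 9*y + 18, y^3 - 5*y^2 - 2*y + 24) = y - 3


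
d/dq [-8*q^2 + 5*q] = 5 - 16*q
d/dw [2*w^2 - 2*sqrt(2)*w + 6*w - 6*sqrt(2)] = 4*w - 2*sqrt(2) + 6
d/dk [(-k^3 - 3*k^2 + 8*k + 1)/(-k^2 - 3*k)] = (k^4 + 6*k^3 + 17*k^2 + 2*k + 3)/(k^2*(k^2 + 6*k + 9))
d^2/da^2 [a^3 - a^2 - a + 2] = 6*a - 2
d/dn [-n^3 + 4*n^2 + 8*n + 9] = -3*n^2 + 8*n + 8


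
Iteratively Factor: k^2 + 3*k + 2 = (k + 2)*(k + 1)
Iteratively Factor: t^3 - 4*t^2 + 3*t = (t - 3)*(t^2 - t) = t*(t - 3)*(t - 1)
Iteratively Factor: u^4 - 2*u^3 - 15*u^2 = (u)*(u^3 - 2*u^2 - 15*u) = u*(u + 3)*(u^2 - 5*u) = u^2*(u + 3)*(u - 5)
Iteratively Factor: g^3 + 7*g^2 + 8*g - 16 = (g - 1)*(g^2 + 8*g + 16) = (g - 1)*(g + 4)*(g + 4)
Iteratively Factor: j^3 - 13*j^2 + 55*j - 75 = (j - 5)*(j^2 - 8*j + 15) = (j - 5)^2*(j - 3)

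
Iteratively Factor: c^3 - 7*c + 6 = (c - 1)*(c^2 + c - 6) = (c - 2)*(c - 1)*(c + 3)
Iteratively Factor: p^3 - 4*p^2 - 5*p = (p + 1)*(p^2 - 5*p) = (p - 5)*(p + 1)*(p)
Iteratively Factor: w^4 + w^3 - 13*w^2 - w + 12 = (w - 1)*(w^3 + 2*w^2 - 11*w - 12) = (w - 1)*(w + 1)*(w^2 + w - 12) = (w - 1)*(w + 1)*(w + 4)*(w - 3)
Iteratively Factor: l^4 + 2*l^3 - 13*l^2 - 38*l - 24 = (l + 2)*(l^3 - 13*l - 12) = (l + 1)*(l + 2)*(l^2 - l - 12) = (l - 4)*(l + 1)*(l + 2)*(l + 3)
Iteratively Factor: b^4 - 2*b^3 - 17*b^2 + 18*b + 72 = (b + 2)*(b^3 - 4*b^2 - 9*b + 36) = (b - 3)*(b + 2)*(b^2 - b - 12) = (b - 4)*(b - 3)*(b + 2)*(b + 3)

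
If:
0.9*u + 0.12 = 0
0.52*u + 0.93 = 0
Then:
No Solution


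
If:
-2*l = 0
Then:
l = 0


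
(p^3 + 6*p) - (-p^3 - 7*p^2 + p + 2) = 2*p^3 + 7*p^2 + 5*p - 2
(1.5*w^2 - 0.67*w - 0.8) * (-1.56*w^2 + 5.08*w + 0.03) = -2.34*w^4 + 8.6652*w^3 - 2.1106*w^2 - 4.0841*w - 0.024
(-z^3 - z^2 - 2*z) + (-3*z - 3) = -z^3 - z^2 - 5*z - 3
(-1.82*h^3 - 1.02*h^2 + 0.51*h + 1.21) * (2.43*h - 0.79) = -4.4226*h^4 - 1.0408*h^3 + 2.0451*h^2 + 2.5374*h - 0.9559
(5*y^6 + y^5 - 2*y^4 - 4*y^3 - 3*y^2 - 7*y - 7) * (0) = 0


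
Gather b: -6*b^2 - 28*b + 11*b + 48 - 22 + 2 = -6*b^2 - 17*b + 28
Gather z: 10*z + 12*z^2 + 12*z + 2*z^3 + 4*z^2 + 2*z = 2*z^3 + 16*z^2 + 24*z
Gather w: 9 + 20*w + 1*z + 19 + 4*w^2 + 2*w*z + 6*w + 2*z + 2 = 4*w^2 + w*(2*z + 26) + 3*z + 30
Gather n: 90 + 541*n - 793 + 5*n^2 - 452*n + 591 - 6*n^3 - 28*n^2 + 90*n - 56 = -6*n^3 - 23*n^2 + 179*n - 168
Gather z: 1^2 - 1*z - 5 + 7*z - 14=6*z - 18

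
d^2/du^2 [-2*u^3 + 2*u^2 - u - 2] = 4 - 12*u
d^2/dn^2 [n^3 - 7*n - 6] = 6*n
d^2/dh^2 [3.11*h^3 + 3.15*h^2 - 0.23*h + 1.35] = 18.66*h + 6.3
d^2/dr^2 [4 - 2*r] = 0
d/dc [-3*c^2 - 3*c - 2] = -6*c - 3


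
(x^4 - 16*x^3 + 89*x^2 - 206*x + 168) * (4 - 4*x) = -4*x^5 + 68*x^4 - 420*x^3 + 1180*x^2 - 1496*x + 672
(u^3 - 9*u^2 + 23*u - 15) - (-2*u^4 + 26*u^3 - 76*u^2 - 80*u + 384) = 2*u^4 - 25*u^3 + 67*u^2 + 103*u - 399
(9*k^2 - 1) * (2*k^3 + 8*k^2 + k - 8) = 18*k^5 + 72*k^4 + 7*k^3 - 80*k^2 - k + 8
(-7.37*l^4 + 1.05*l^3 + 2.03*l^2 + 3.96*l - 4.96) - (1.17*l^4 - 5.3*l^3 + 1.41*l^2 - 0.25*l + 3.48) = -8.54*l^4 + 6.35*l^3 + 0.62*l^2 + 4.21*l - 8.44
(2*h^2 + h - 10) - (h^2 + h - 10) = h^2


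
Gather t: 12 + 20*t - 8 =20*t + 4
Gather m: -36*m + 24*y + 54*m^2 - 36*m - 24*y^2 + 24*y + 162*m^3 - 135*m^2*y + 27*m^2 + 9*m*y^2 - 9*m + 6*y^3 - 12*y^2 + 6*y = 162*m^3 + m^2*(81 - 135*y) + m*(9*y^2 - 81) + 6*y^3 - 36*y^2 + 54*y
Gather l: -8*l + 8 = 8 - 8*l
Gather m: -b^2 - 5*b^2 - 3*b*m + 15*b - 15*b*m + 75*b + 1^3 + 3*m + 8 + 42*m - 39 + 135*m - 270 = -6*b^2 + 90*b + m*(180 - 18*b) - 300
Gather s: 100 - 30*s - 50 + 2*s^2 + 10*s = 2*s^2 - 20*s + 50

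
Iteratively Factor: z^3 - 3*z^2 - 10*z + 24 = (z - 4)*(z^2 + z - 6) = (z - 4)*(z - 2)*(z + 3)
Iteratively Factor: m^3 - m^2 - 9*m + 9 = (m - 3)*(m^2 + 2*m - 3) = (m - 3)*(m - 1)*(m + 3)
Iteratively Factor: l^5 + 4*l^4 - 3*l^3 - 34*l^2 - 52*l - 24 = (l + 1)*(l^4 + 3*l^3 - 6*l^2 - 28*l - 24) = (l + 1)*(l + 2)*(l^3 + l^2 - 8*l - 12) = (l - 3)*(l + 1)*(l + 2)*(l^2 + 4*l + 4) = (l - 3)*(l + 1)*(l + 2)^2*(l + 2)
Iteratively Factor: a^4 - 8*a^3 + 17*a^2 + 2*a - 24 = (a + 1)*(a^3 - 9*a^2 + 26*a - 24) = (a - 2)*(a + 1)*(a^2 - 7*a + 12) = (a - 4)*(a - 2)*(a + 1)*(a - 3)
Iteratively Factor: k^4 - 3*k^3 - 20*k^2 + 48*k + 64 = (k - 4)*(k^3 + k^2 - 16*k - 16) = (k - 4)*(k + 4)*(k^2 - 3*k - 4) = (k - 4)^2*(k + 4)*(k + 1)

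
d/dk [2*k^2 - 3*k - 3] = 4*k - 3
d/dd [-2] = 0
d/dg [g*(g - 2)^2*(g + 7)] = 4*g^3 + 9*g^2 - 48*g + 28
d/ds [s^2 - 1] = 2*s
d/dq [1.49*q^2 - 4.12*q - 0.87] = 2.98*q - 4.12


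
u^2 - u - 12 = (u - 4)*(u + 3)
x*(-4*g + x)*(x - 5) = -4*g*x^2 + 20*g*x + x^3 - 5*x^2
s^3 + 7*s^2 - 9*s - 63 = (s - 3)*(s + 3)*(s + 7)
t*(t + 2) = t^2 + 2*t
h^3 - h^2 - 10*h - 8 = (h - 4)*(h + 1)*(h + 2)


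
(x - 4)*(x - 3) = x^2 - 7*x + 12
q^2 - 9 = (q - 3)*(q + 3)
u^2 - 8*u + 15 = (u - 5)*(u - 3)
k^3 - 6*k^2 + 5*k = k*(k - 5)*(k - 1)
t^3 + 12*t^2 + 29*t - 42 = (t - 1)*(t + 6)*(t + 7)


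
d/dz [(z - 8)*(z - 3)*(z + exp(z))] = (z - 8)*(z - 3)*(exp(z) + 1) + (z - 8)*(z + exp(z)) + (z - 3)*(z + exp(z))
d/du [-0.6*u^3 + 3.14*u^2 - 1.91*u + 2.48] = -1.8*u^2 + 6.28*u - 1.91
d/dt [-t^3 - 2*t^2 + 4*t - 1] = -3*t^2 - 4*t + 4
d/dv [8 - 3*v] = -3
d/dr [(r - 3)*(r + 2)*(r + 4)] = 3*r^2 + 6*r - 10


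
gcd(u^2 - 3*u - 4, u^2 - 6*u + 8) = u - 4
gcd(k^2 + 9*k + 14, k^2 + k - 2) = k + 2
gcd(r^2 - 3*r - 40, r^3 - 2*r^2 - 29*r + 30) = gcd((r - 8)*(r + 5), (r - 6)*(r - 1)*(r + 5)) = r + 5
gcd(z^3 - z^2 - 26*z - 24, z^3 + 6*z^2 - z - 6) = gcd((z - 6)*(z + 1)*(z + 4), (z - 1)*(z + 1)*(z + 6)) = z + 1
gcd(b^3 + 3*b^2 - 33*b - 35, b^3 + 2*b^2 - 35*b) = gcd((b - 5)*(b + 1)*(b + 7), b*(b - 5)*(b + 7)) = b^2 + 2*b - 35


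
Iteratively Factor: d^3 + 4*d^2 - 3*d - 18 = (d - 2)*(d^2 + 6*d + 9) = (d - 2)*(d + 3)*(d + 3)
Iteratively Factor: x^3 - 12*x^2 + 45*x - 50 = (x - 5)*(x^2 - 7*x + 10) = (x - 5)^2*(x - 2)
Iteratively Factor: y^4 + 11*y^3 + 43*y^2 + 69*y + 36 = (y + 4)*(y^3 + 7*y^2 + 15*y + 9) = (y + 3)*(y + 4)*(y^2 + 4*y + 3) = (y + 1)*(y + 3)*(y + 4)*(y + 3)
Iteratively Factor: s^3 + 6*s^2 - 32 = (s - 2)*(s^2 + 8*s + 16) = (s - 2)*(s + 4)*(s + 4)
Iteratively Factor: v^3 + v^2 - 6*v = (v)*(v^2 + v - 6) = v*(v - 2)*(v + 3)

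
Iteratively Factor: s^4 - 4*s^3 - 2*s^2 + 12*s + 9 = (s - 3)*(s^3 - s^2 - 5*s - 3) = (s - 3)^2*(s^2 + 2*s + 1) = (s - 3)^2*(s + 1)*(s + 1)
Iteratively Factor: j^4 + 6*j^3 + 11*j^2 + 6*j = (j + 1)*(j^3 + 5*j^2 + 6*j) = (j + 1)*(j + 3)*(j^2 + 2*j) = j*(j + 1)*(j + 3)*(j + 2)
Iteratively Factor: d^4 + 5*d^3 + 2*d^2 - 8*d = (d)*(d^3 + 5*d^2 + 2*d - 8) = d*(d + 2)*(d^2 + 3*d - 4) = d*(d - 1)*(d + 2)*(d + 4)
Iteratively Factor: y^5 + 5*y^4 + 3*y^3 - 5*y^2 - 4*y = (y + 4)*(y^4 + y^3 - y^2 - y) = (y - 1)*(y + 4)*(y^3 + 2*y^2 + y) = (y - 1)*(y + 1)*(y + 4)*(y^2 + y) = (y - 1)*(y + 1)^2*(y + 4)*(y)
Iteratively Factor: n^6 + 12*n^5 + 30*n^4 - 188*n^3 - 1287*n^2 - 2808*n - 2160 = (n + 4)*(n^5 + 8*n^4 - 2*n^3 - 180*n^2 - 567*n - 540) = (n + 3)*(n + 4)*(n^4 + 5*n^3 - 17*n^2 - 129*n - 180) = (n - 5)*(n + 3)*(n + 4)*(n^3 + 10*n^2 + 33*n + 36) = (n - 5)*(n + 3)^2*(n + 4)*(n^2 + 7*n + 12) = (n - 5)*(n + 3)^3*(n + 4)*(n + 4)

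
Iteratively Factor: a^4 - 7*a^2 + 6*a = (a - 2)*(a^3 + 2*a^2 - 3*a) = a*(a - 2)*(a^2 + 2*a - 3) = a*(a - 2)*(a - 1)*(a + 3)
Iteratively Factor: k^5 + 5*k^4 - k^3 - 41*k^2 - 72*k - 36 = (k + 3)*(k^4 + 2*k^3 - 7*k^2 - 20*k - 12) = (k - 3)*(k + 3)*(k^3 + 5*k^2 + 8*k + 4) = (k - 3)*(k + 1)*(k + 3)*(k^2 + 4*k + 4) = (k - 3)*(k + 1)*(k + 2)*(k + 3)*(k + 2)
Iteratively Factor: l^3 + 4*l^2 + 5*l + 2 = (l + 1)*(l^2 + 3*l + 2) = (l + 1)^2*(l + 2)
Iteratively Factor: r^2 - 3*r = (r - 3)*(r)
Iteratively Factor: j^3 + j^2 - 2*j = (j - 1)*(j^2 + 2*j) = (j - 1)*(j + 2)*(j)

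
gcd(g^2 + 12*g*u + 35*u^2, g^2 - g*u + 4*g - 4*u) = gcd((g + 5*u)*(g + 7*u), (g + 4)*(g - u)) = 1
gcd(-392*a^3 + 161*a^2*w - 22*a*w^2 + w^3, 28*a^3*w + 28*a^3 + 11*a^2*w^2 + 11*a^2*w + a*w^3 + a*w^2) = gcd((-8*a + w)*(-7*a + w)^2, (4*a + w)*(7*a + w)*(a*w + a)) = 1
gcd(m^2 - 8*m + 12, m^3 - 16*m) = 1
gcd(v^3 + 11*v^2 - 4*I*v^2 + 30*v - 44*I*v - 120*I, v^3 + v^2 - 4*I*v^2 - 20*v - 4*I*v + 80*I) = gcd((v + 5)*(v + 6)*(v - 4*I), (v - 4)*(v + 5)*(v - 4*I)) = v^2 + v*(5 - 4*I) - 20*I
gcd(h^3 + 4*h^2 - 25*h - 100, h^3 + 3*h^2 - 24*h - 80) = h^2 - h - 20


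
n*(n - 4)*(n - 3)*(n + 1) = n^4 - 6*n^3 + 5*n^2 + 12*n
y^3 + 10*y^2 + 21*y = y*(y + 3)*(y + 7)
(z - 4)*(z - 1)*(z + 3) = z^3 - 2*z^2 - 11*z + 12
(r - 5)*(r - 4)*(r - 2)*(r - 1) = r^4 - 12*r^3 + 49*r^2 - 78*r + 40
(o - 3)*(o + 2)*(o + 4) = o^3 + 3*o^2 - 10*o - 24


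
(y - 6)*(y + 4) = y^2 - 2*y - 24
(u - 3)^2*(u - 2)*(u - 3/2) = u^4 - 19*u^3/2 + 33*u^2 - 99*u/2 + 27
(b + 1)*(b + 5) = b^2 + 6*b + 5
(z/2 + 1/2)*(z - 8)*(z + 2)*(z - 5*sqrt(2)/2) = z^4/2 - 5*z^3/2 - 5*sqrt(2)*z^3/4 - 11*z^2 + 25*sqrt(2)*z^2/4 - 8*z + 55*sqrt(2)*z/2 + 20*sqrt(2)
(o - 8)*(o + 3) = o^2 - 5*o - 24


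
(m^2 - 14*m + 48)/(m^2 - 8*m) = (m - 6)/m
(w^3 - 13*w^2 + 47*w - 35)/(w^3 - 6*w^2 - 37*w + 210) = (w - 1)/(w + 6)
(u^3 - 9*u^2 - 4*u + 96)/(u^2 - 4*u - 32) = (u^2 - u - 12)/(u + 4)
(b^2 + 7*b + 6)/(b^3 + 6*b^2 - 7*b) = (b^2 + 7*b + 6)/(b*(b^2 + 6*b - 7))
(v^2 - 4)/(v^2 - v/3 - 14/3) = 3*(v - 2)/(3*v - 7)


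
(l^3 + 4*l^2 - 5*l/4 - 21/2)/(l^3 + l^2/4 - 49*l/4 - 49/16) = 4*(2*l^2 + l - 6)/(8*l^2 - 26*l - 7)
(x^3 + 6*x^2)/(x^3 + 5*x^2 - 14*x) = x*(x + 6)/(x^2 + 5*x - 14)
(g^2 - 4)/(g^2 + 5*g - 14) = (g + 2)/(g + 7)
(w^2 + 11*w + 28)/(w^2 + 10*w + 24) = (w + 7)/(w + 6)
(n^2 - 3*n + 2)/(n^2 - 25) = (n^2 - 3*n + 2)/(n^2 - 25)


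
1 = 1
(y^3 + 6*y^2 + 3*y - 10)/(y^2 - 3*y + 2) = (y^2 + 7*y + 10)/(y - 2)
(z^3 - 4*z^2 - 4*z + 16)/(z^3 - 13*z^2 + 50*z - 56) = (z + 2)/(z - 7)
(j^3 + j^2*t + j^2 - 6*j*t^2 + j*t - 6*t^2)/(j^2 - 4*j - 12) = (-j^3 - j^2*t - j^2 + 6*j*t^2 - j*t + 6*t^2)/(-j^2 + 4*j + 12)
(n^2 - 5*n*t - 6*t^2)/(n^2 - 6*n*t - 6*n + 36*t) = (n + t)/(n - 6)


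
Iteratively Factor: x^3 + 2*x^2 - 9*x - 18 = (x + 2)*(x^2 - 9) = (x - 3)*(x + 2)*(x + 3)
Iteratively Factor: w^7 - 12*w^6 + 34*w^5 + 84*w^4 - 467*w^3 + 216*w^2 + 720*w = (w - 3)*(w^6 - 9*w^5 + 7*w^4 + 105*w^3 - 152*w^2 - 240*w) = (w - 4)*(w - 3)*(w^5 - 5*w^4 - 13*w^3 + 53*w^2 + 60*w) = w*(w - 4)*(w - 3)*(w^4 - 5*w^3 - 13*w^2 + 53*w + 60) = w*(w - 4)^2*(w - 3)*(w^3 - w^2 - 17*w - 15) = w*(w - 4)^2*(w - 3)*(w + 3)*(w^2 - 4*w - 5) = w*(w - 5)*(w - 4)^2*(w - 3)*(w + 3)*(w + 1)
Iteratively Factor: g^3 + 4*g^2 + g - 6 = (g + 2)*(g^2 + 2*g - 3) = (g - 1)*(g + 2)*(g + 3)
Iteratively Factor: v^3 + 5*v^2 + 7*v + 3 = (v + 3)*(v^2 + 2*v + 1) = (v + 1)*(v + 3)*(v + 1)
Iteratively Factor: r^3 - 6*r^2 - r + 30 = (r + 2)*(r^2 - 8*r + 15) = (r - 5)*(r + 2)*(r - 3)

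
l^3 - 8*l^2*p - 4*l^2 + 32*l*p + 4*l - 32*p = (l - 2)^2*(l - 8*p)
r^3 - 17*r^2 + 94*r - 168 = (r - 7)*(r - 6)*(r - 4)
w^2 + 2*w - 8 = (w - 2)*(w + 4)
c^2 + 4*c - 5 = (c - 1)*(c + 5)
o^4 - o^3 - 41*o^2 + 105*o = o*(o - 5)*(o - 3)*(o + 7)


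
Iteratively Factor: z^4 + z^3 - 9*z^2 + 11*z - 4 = (z - 1)*(z^3 + 2*z^2 - 7*z + 4) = (z - 1)*(z + 4)*(z^2 - 2*z + 1) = (z - 1)^2*(z + 4)*(z - 1)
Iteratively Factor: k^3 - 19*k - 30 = (k + 3)*(k^2 - 3*k - 10) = (k + 2)*(k + 3)*(k - 5)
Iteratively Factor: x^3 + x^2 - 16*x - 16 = (x + 1)*(x^2 - 16) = (x - 4)*(x + 1)*(x + 4)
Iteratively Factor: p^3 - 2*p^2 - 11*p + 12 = (p - 4)*(p^2 + 2*p - 3) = (p - 4)*(p + 3)*(p - 1)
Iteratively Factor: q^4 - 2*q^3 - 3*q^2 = (q - 3)*(q^3 + q^2) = q*(q - 3)*(q^2 + q) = q^2*(q - 3)*(q + 1)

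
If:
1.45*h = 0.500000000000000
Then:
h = 0.34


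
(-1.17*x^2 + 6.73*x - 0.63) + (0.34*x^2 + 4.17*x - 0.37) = -0.83*x^2 + 10.9*x - 1.0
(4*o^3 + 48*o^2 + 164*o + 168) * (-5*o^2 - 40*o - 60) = -20*o^5 - 400*o^4 - 2980*o^3 - 10280*o^2 - 16560*o - 10080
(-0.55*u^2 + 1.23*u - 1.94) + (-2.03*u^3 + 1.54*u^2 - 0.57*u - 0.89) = -2.03*u^3 + 0.99*u^2 + 0.66*u - 2.83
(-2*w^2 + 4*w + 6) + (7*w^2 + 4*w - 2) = 5*w^2 + 8*w + 4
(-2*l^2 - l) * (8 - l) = 2*l^3 - 15*l^2 - 8*l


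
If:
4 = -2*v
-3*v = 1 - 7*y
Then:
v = -2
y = -5/7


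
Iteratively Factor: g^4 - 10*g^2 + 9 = (g + 1)*(g^3 - g^2 - 9*g + 9) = (g - 3)*(g + 1)*(g^2 + 2*g - 3) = (g - 3)*(g + 1)*(g + 3)*(g - 1)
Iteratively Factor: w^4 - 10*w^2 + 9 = (w + 1)*(w^3 - w^2 - 9*w + 9) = (w - 1)*(w + 1)*(w^2 - 9) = (w - 3)*(w - 1)*(w + 1)*(w + 3)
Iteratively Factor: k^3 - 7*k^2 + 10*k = (k - 2)*(k^2 - 5*k) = k*(k - 2)*(k - 5)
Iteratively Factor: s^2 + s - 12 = (s - 3)*(s + 4)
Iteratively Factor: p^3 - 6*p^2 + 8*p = (p)*(p^2 - 6*p + 8) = p*(p - 4)*(p - 2)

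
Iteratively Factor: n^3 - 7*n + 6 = (n - 2)*(n^2 + 2*n - 3) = (n - 2)*(n - 1)*(n + 3)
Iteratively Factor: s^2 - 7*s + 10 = (s - 2)*(s - 5)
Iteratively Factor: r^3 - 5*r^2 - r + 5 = (r + 1)*(r^2 - 6*r + 5) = (r - 1)*(r + 1)*(r - 5)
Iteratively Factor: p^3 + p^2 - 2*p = (p)*(p^2 + p - 2) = p*(p - 1)*(p + 2)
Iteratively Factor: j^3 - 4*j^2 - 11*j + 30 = (j - 2)*(j^2 - 2*j - 15) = (j - 2)*(j + 3)*(j - 5)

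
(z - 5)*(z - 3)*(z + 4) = z^3 - 4*z^2 - 17*z + 60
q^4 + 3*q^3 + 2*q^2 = q^2*(q + 1)*(q + 2)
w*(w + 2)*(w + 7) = w^3 + 9*w^2 + 14*w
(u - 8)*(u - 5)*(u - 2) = u^3 - 15*u^2 + 66*u - 80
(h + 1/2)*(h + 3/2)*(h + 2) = h^3 + 4*h^2 + 19*h/4 + 3/2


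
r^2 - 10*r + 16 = (r - 8)*(r - 2)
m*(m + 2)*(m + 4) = m^3 + 6*m^2 + 8*m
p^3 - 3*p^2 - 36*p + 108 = (p - 6)*(p - 3)*(p + 6)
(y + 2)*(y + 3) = y^2 + 5*y + 6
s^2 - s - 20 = (s - 5)*(s + 4)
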